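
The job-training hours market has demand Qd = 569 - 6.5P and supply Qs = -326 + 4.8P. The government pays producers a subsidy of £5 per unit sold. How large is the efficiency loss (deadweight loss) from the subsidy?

Deadweight loss = 3900/113

Pre-subsidy: 569 - 6.5P = -326 + 4.8P gives P* = 8950/113, Q* = 6122/113.
With the subsidy, sellers receive Ps = Pb + 5 for each unit, where Pb is the price buyers pay.
Supply in terms of Pb becomes Qs = -326 + 4.8(Pb + 5) = -302 + 4.8Pb. Setting this equal to demand: 569 - 6.5Pb = -302 + 4.8Pb, so Pb = 8710/113.
Sellers receive Ps = 8710/113 + 5 = 9275/113; Q' = 569 − 6.5·(8710/113) = 7682/113.
The subsidy expands output by 7682/113 − 6122/113 = 1560/113 past the efficient level; on those units the gap between marginal cost and willingness to pay runs from 0 up to 5.
DWL = ½ × 5 × 1560/113 = 3900/113.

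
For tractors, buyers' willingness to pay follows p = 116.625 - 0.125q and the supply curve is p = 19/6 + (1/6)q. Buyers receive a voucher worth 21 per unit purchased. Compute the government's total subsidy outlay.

Government cost = 9681

Pre-subsidy: 116.625 - 0.125q = 19/6 + (1/6)q gives q* = 389 and p* = 68.
With the rebate, buyers effectively pay pb = ps − 21, where ps is the price sellers receive.
On the curves, pb = 116.625 - 0.125q and ps = 19/6 + (1/6)q; the wedge ps − pb = 21 gives 19/6 + (1/6)q − (116.625 - 0.125q) = 21, so q' = 461.
Then pb = 116.625 − 0.125·461 = 59 and ps = 19/6 + (1/6)·461 = 80.
Government outlay = subsidy × quantity = 21 × 461 = 9681.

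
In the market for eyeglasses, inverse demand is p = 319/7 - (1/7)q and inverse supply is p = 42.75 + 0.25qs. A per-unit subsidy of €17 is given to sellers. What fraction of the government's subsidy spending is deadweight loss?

Pre-subsidy: 319/7 - (1/7)q = 42.75 + 0.25q gives q* = 79/11 and p* = 490/11.
With the subsidy, sellers receive ps = pb + 17 for each unit, where pb is the price buyers pay.
On the curves, pb = 319/7 - (1/7)q and ps = 42.75 + 0.25q; the wedge ps − pb = 17 gives 42.75 + 0.25q − (319/7 - (1/7)q) = 17, so q' = 555/11.
Then pb = 319/7 − (1/7)·(555/11) = 422/11 and ps = 42.75 + 0.25·(555/11) = 609/11.
ΔCS = ½(79/11 + 555/11)(490/11 − 422/11) = 21556/121; ΔPS = ½(79/11 + 555/11)(609/11 − 490/11) = 37723/121.
Government spending = 17 × 555/11 = 9435/11.
DWL = ½ × 17 × (555/11 − 79/11) = 4046/11; fraction = (4046/11) / (9435/11) = 238/555.

DWL / government spending = 238/555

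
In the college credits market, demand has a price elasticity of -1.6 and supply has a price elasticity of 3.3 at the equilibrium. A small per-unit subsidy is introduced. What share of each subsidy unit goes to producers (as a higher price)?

For a small subsidy around the equilibrium, the benefit split depends on the relative slopes, which at a point are proportional to the elasticities.
Buyer share = εs/(εs + |εd|) = 3.3/(3.3 + 1.6) = 33/49; seller share = |εd|/(εs + |εd|) = 16/49.
So producers capture 16/49 of the subsidy.

Producer share = 16/49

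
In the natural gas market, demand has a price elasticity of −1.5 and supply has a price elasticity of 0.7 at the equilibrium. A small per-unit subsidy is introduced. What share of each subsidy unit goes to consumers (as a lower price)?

For a small subsidy around the equilibrium, the benefit split depends on the relative slopes, which at a point are proportional to the elasticities.
Buyer share = εs/(εs + |εd|) = 0.7/(0.7 + 1.5) = 7/22; seller share = |εd|/(εs + |εd|) = 15/22.

Consumer share = 7/22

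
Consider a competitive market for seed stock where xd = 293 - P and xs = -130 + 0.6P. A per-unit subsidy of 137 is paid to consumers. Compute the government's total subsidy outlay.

Government cost = 10960

Pre-subsidy: 293 - P = -130 + 0.6P gives P* = 264.375, x* = 28.625.
With the rebate, buyers effectively pay Pb = Ps − 137, where Ps is the price sellers receive.
Demand in terms of Ps becomes xd = 293 − 1(Ps − 137) = 430 - Ps. Setting this equal to supply: 430 - Ps = -130 + 0.6Ps, so Ps = 350.
Buyers pay Pb = 350 − 137 = 213; x' = -130 + 0.6·350 = 80.
Government outlay = subsidy × quantity = 137 × 80 = 10960.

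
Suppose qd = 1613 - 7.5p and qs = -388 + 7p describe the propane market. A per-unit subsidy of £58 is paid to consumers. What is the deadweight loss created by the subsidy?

Pre-subsidy: 1613 - 7.5p = -388 + 7p gives p* = 138, q* = 578.
With the rebate, buyers effectively pay pb = ps − 58, where ps is the price sellers receive.
Demand in terms of ps becomes qd = 1613 − 7.5(ps − 58) = 2048 - 7.5ps. Setting this equal to supply: 2048 - 7.5ps = -388 + 7ps, so ps = 168.
Buyers pay pb = 168 − 58 = 110; q' = -388 + 7·168 = 788.
The subsidy expands output by 788 − 578 = 210 past the efficient level; on those units the gap between marginal cost and willingness to pay runs from 0 up to 58.
DWL = ½ × 58 × 210 = 6090.

Deadweight loss = £6090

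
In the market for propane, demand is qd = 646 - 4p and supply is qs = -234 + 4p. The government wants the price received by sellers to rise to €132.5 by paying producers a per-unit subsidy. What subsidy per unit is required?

At a seller price of 132.5, quantity supplied is -234 + 4·132.5 = 296.
Buyers absorb 296 only when they pay pb with 646 − 4·pb = 296, i.e. pb = 87.5.
s = ps − pb = 132.5 − 87.5 = 45.

Required subsidy s = €45 per unit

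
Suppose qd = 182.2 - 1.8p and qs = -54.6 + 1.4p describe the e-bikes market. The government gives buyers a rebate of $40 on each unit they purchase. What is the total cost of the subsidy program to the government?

Government cost = $3220

Pre-subsidy: 182.2 - 1.8p = -54.6 + 1.4p gives p* = 74, q* = 49.
With the rebate, buyers effectively pay pb = ps − 40, where ps is the price sellers receive.
Demand in terms of ps becomes qd = 182.2 − 1.8(ps − 40) = 254.2 - 1.8ps. Setting this equal to supply: 254.2 - 1.8ps = -54.6 + 1.4ps, so ps = 96.5.
Buyers pay pb = 96.5 − 40 = 56.5; q' = -54.6 + 1.4·96.5 = 80.5.
Government outlay = subsidy × quantity = 40 × 80.5 = 3220.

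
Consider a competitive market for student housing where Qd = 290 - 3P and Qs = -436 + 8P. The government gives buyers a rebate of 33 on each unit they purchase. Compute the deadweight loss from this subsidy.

Deadweight loss = 1188

Pre-subsidy: 290 - 3P = -436 + 8P gives P* = 66, Q* = 92.
With the rebate, buyers effectively pay Pb = Ps − 33, where Ps is the price sellers receive.
Demand in terms of Ps becomes Qd = 290 − 3(Ps − 33) = 389 - 3Ps. Setting this equal to supply: 389 - 3Ps = -436 + 8Ps, so Ps = 75.
Buyers pay Pb = 75 − 33 = 42; Q' = -436 + 8·75 = 164.
The subsidy expands output by 164 − 92 = 72 past the efficient level; on those units the gap between marginal cost and willingness to pay runs from 0 up to 33.
DWL = ½ × 33 × 72 = 1188.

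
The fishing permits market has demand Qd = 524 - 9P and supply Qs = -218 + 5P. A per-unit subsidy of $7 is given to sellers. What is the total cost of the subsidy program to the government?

Government cost = $486.5

Pre-subsidy: 524 - 9P = -218 + 5P gives P* = 53, Q* = 47.
With the subsidy, sellers receive Ps = Pb + 7 for each unit, where Pb is the price buyers pay.
Supply in terms of Pb becomes Qs = -218 + 5(Pb + 7) = -183 + 5Pb. Setting this equal to demand: 524 - 9Pb = -183 + 5Pb, so Pb = 50.5.
Sellers receive Ps = 50.5 + 7 = 57.5; Q' = 524 − 9·50.5 = 69.5.
Government outlay = subsidy × quantity = 7 × 69.5 = 486.5.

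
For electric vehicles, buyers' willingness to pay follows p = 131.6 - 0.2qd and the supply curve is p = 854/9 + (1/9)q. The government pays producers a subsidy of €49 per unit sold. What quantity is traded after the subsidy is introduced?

q' = 275.5

Pre-subsidy: 131.6 - 0.2q = 854/9 + (1/9)q gives q* = 118 and p* = 108.
With the subsidy, sellers receive ps = pb + 49 for each unit, where pb is the price buyers pay.
On the curves, pb = 131.6 - 0.2q and ps = 854/9 + (1/9)q; the wedge ps − pb = 49 gives 854/9 + (1/9)q − (131.6 - 0.2q) = 49, so q' = 275.5.
Then pb = 131.6 − 0.2·275.5 = 76.5 and ps = 854/9 + (1/9)·275.5 = 125.5.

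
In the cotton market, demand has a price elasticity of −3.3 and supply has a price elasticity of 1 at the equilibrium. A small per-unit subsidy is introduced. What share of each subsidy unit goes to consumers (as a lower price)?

For a small subsidy around the equilibrium, the benefit split depends on the relative slopes, which at a point are proportional to the elasticities.
Buyer share = εs/(εs + |εd|) = 1/(1 + 3.3) = 10/43; seller share = |εd|/(εs + |εd|) = 33/43.

Consumer share = 10/43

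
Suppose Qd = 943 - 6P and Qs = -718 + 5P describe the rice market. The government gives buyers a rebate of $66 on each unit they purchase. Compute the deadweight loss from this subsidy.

Deadweight loss = $5940

Pre-subsidy: 943 - 6P = -718 + 5P gives P* = 151, Q* = 37.
With the rebate, buyers effectively pay Pb = Ps − 66, where Ps is the price sellers receive.
Demand in terms of Ps becomes Qd = 943 − 6(Ps − 66) = 1339 - 6Ps. Setting this equal to supply: 1339 - 6Ps = -718 + 5Ps, so Ps = 187.
Buyers pay Pb = 187 − 66 = 121; Q' = -718 + 5·187 = 217.
The subsidy expands output by 217 − 37 = 180 past the efficient level; on those units the gap between marginal cost and willingness to pay runs from 0 up to 66.
DWL = ½ × 66 × 180 = 5940.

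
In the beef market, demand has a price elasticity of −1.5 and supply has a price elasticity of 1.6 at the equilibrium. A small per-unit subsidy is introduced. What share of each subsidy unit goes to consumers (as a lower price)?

Consumer share = 16/31

For a small subsidy around the equilibrium, the benefit split depends on the relative slopes, which at a point are proportional to the elasticities.
Buyer share = εs/(εs + |εd|) = 1.6/(1.6 + 1.5) = 16/31; seller share = |εd|/(εs + |εd|) = 15/31.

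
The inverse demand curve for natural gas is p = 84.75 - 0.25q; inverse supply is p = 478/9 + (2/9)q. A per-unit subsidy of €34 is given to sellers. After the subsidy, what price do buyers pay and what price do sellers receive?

Buyers pay €50; sellers receive €84

Pre-subsidy: 84.75 - 0.25q = 478/9 + (2/9)q gives q* = 67 and p* = 68.
With the subsidy, sellers receive ps = pb + 34 for each unit, where pb is the price buyers pay.
On the curves, pb = 84.75 - 0.25q and ps = 478/9 + (2/9)q; the wedge ps − pb = 34 gives 478/9 + (2/9)q − (84.75 - 0.25q) = 34, so q' = 139.
Then pb = 84.75 − 0.25·139 = 50 and ps = 478/9 + (2/9)·139 = 84.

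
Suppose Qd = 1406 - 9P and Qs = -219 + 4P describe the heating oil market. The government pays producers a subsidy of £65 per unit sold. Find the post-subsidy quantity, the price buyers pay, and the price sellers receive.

Q' = 461; buyers pay £105; sellers receive £170

Pre-subsidy: 1406 - 9P = -219 + 4P gives P* = 125, Q* = 281.
With the subsidy, sellers receive Ps = Pb + 65 for each unit, where Pb is the price buyers pay.
Supply in terms of Pb becomes Qs = -219 + 4(Pb + 65) = 41 + 4Pb. Setting this equal to demand: 1406 - 9Pb = 41 + 4Pb, so Pb = 105.
Sellers receive Ps = 105 + 65 = 170; Q' = 1406 − 9·105 = 461.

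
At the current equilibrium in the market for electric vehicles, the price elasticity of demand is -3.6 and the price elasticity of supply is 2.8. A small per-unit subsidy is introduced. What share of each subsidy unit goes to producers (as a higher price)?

Producer share = 0.5625

For a small subsidy around the equilibrium, the benefit split depends on the relative slopes, which at a point are proportional to the elasticities.
Buyer share = εs/(εs + |εd|) = 2.8/(2.8 + 3.6) = 0.4375; seller share = |εd|/(εs + |εd|) = 0.5625.
So producers capture 0.5625 of the subsidy.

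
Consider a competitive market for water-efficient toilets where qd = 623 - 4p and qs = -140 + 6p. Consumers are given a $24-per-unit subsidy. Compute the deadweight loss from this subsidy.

Deadweight loss = $691.2

Pre-subsidy: 623 - 4p = -140 + 6p gives p* = 76.3, q* = 317.8.
With the rebate, buyers effectively pay pb = ps − 24, where ps is the price sellers receive.
Demand in terms of ps becomes qd = 623 − 4(ps − 24) = 719 - 4ps. Setting this equal to supply: 719 - 4ps = -140 + 6ps, so ps = 85.9.
Buyers pay pb = 85.9 − 24 = 61.9; q' = -140 + 6·85.9 = 375.4.
The subsidy expands output by 375.4 − 317.8 = 57.6 past the efficient level; on those units the gap between marginal cost and willingness to pay runs from 0 up to 24.
DWL = ½ × 24 × 57.6 = 691.2.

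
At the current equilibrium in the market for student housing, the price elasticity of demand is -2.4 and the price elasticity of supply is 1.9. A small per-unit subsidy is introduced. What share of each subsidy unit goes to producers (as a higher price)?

Producer share = 24/43

For a small subsidy around the equilibrium, the benefit split depends on the relative slopes, which at a point are proportional to the elasticities.
Buyer share = εs/(εs + |εd|) = 1.9/(1.9 + 2.4) = 19/43; seller share = |εd|/(εs + |εd|) = 24/43.
So producers capture 24/43 of the subsidy.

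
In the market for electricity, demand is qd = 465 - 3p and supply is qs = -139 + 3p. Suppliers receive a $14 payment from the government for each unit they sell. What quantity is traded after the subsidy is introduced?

q' = 184

Pre-subsidy: 465 - 3p = -139 + 3p gives p* = 302/3, q* = 163.
With the subsidy, sellers receive ps = pb + 14 for each unit, where pb is the price buyers pay.
Supply in terms of pb becomes qs = -139 + 3(pb + 14) = -97 + 3pb. Setting this equal to demand: 465 - 3pb = -97 + 3pb, so pb = 281/3.
Sellers receive ps = 281/3 + 14 = 323/3; q' = 465 − 3·(281/3) = 184.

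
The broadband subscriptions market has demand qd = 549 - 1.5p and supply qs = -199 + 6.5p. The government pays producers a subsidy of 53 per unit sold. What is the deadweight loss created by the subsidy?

Deadweight loss = 1711.734375

Pre-subsidy: 549 - 1.5p = -199 + 6.5p gives p* = 93.5, q* = 408.75.
With the subsidy, sellers receive ps = pb + 53 for each unit, where pb is the price buyers pay.
Supply in terms of pb becomes qs = -199 + 6.5(pb + 53) = 145.5 + 6.5pb. Setting this equal to demand: 549 - 1.5pb = 145.5 + 6.5pb, so pb = 50.4375.
Sellers receive ps = 50.4375 + 53 = 103.4375; q' = 549 − 1.5·50.4375 = 473.34375.
The subsidy expands output by 473.34375 − 408.75 = 64.59375 past the efficient level; on those units the gap between marginal cost and willingness to pay runs from 0 up to 53.
DWL = ½ × 53 × 64.59375 = 1711.734375.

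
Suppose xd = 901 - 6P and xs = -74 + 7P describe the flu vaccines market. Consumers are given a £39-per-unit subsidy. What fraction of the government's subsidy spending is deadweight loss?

Pre-subsidy: 901 - 6P = -74 + 7P gives P* = 75, x* = 451.
With the rebate, buyers effectively pay Pb = Ps − 39, where Ps is the price sellers receive.
Demand in terms of Ps becomes xd = 901 − 6(Ps − 39) = 1135 - 6Ps. Setting this equal to supply: 1135 - 6Ps = -74 + 7Ps, so Ps = 93.
Buyers pay Pb = 93 − 39 = 54; x' = -74 + 7·93 = 577.
ΔCS = ½(451 + 577)(75 − 54) = 10794; ΔPS = ½(451 + 577)(93 − 75) = 9252.
Government spending = 39 × 577 = 22503.
DWL = ½ × 39 × (577 − 451) = 2457; fraction = 2457 / 22503 = 63/577.

DWL / government spending = 63/577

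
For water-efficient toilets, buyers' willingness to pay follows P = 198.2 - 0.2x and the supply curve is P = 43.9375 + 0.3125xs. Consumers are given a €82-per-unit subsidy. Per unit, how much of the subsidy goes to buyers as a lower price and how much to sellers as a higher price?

Pre-subsidy: 198.2 - 0.2x = 43.9375 + 0.3125x gives x* = 301 and P* = 138.
With the rebate, buyers effectively pay Pb = Ps − 82, where Ps is the price sellers receive.
On the curves, Pb = 198.2 - 0.2x and Ps = 43.9375 + 0.3125x; the wedge Ps − Pb = 82 gives 43.9375 + 0.3125x − (198.2 - 0.2x) = 82, so x' = 461.
Then Pb = 198.2 − 0.2·461 = 106 and Ps = 43.9375 + 0.3125·461 = 188.
Buyers' price falls by P* − Pb = 138 − 106 = 32; sellers' price rises by Ps − P* = 188 − 138 = 50.

Buyers gain €32 per unit; sellers gain €50 per unit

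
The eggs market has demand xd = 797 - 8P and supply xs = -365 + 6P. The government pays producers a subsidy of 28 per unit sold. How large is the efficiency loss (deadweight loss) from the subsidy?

Pre-subsidy: 797 - 8P = -365 + 6P gives P* = 83, x* = 133.
With the subsidy, sellers receive Ps = Pb + 28 for each unit, where Pb is the price buyers pay.
Supply in terms of Pb becomes xs = -365 + 6(Pb + 28) = -197 + 6Pb. Setting this equal to demand: 797 - 8Pb = -197 + 6Pb, so Pb = 71.
Sellers receive Ps = 71 + 28 = 99; x' = 797 − 8·71 = 229.
The subsidy expands output by 229 − 133 = 96 past the efficient level; on those units the gap between marginal cost and willingness to pay runs from 0 up to 28.
DWL = ½ × 28 × 96 = 1344.

Deadweight loss = 1344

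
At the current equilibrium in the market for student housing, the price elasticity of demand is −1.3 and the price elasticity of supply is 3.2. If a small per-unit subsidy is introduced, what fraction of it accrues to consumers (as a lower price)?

Consumer share = 32/45

For a small subsidy around the equilibrium, the benefit split depends on the relative slopes, which at a point are proportional to the elasticities.
Buyer share = εs/(εs + |εd|) = 3.2/(3.2 + 1.3) = 32/45; seller share = |εd|/(εs + |εd|) = 13/45.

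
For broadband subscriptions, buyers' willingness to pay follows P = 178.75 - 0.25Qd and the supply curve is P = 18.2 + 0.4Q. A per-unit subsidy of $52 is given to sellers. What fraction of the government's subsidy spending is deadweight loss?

DWL / government spending = 40/327

Pre-subsidy: 178.75 - 0.25Q = 18.2 + 0.4Q gives Q* = 247 and P* = 117.
With the subsidy, sellers receive Ps = Pb + 52 for each unit, where Pb is the price buyers pay.
On the curves, Pb = 178.75 - 0.25Q and Ps = 18.2 + 0.4Q; the wedge Ps − Pb = 52 gives 18.2 + 0.4Q − (178.75 - 0.25Q) = 52, so Q' = 327.
Then Pb = 178.75 − 0.25·327 = 97 and Ps = 18.2 + 0.4·327 = 149.
ΔCS = ½(247 + 327)(117 − 97) = 5740; ΔPS = ½(247 + 327)(149 − 117) = 9184.
Government spending = 52 × 327 = 17004.
DWL = ½ × 52 × (327 − 247) = 2080; fraction = 2080 / 17004 = 40/327.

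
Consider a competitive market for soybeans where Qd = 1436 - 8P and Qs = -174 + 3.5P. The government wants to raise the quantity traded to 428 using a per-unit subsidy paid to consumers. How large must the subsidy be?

Required subsidy s = 46 per unit

At Q = 428, invert demand for the buyer price: Pb = (1436 − 428)/8 = 126; invert supply for the seller price: Ps = (428 − (-174))/3.5 = 172.
The subsidy must fill the gap: s = Ps − Pb = 172 − 126 = 46.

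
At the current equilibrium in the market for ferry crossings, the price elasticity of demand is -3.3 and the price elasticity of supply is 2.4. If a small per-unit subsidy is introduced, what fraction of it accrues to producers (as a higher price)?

Producer share = 11/19

For a small subsidy around the equilibrium, the benefit split depends on the relative slopes, which at a point are proportional to the elasticities.
Buyer share = εs/(εs + |εd|) = 2.4/(2.4 + 3.3) = 8/19; seller share = |εd|/(εs + |εd|) = 11/19.
So producers capture 11/19 of the subsidy.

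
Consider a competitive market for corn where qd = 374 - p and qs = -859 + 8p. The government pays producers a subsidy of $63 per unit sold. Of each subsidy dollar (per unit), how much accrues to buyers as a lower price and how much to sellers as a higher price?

Pre-subsidy: 374 - p = -859 + 8p gives p* = 137, q* = 237.
With the subsidy, sellers receive ps = pb + 63 for each unit, where pb is the price buyers pay.
Supply in terms of pb becomes qs = -859 + 8(pb + 63) = -355 + 8pb. Setting this equal to demand: 374 - pb = -355 + 8pb, so pb = 81.
Sellers receive ps = 81 + 63 = 144; q' = 374 − 1·81 = 293.
Buyers' price falls by p* − pb = 137 − 81 = 56; sellers' price rises by ps − p* = 144 − 137 = 7.

Buyers gain $56 per unit; sellers gain $7 per unit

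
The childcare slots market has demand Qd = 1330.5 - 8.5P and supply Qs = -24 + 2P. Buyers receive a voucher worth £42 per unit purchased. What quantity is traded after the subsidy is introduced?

Q' = 302

Pre-subsidy: 1330.5 - 8.5P = -24 + 2P gives P* = 129, Q* = 234.
With the rebate, buyers effectively pay Pb = Ps − 42, where Ps is the price sellers receive.
Demand in terms of Ps becomes Qd = 1330.5 − 8.5(Ps − 42) = 1687.5 - 8.5Ps. Setting this equal to supply: 1687.5 - 8.5Ps = -24 + 2Ps, so Ps = 163.
Buyers pay Pb = 163 − 42 = 121; Q' = -24 + 2·163 = 302.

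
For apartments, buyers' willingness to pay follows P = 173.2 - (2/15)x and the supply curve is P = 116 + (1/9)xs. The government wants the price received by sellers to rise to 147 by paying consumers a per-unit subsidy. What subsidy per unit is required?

At a seller price of 147, quantity supplied is -1044 + 9·147 = 279.
Buyers absorb 279 only when they pay Pb = 173.2 − (2/15)·279 = 136.
s = Ps − Pb = 147 − 136 = 11.

Required subsidy s = 11 per unit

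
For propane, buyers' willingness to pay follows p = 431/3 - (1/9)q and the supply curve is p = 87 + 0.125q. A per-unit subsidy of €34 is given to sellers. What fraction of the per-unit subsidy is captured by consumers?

Consumer share = 8/17

Pre-subsidy: 431/3 - (1/9)q = 87 + 0.125q gives q* = 240 and p* = 117.
With the subsidy, sellers receive ps = pb + 34 for each unit, where pb is the price buyers pay.
On the curves, pb = 431/3 - (1/9)q and ps = 87 + 0.125q; the wedge ps − pb = 34 gives 87 + 0.125q − (431/3 - (1/9)q) = 34, so q' = 384.
Then pb = 431/3 − (1/9)·384 = 101 and ps = 87 + 0.125·384 = 135.
Buyers' price falls by p* − pb = 117 − 101 = 16; sellers' price rises by ps − p* = 135 − 117 = 18.
So consumers capture 16/34 = 8/17 of each unit of subsidy.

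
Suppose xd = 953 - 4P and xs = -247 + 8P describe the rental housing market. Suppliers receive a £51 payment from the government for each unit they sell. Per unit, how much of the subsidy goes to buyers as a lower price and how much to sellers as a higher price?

Pre-subsidy: 953 - 4P = -247 + 8P gives P* = 100, x* = 553.
With the subsidy, sellers receive Ps = Pb + 51 for each unit, where Pb is the price buyers pay.
Supply in terms of Pb becomes xs = -247 + 8(Pb + 51) = 161 + 8Pb. Setting this equal to demand: 953 - 4Pb = 161 + 8Pb, so Pb = 66.
Sellers receive Ps = 66 + 51 = 117; x' = 953 − 4·66 = 689.
Buyers' price falls by P* − Pb = 100 − 66 = 34; sellers' price rises by Ps − P* = 117 − 100 = 17.

Buyers gain £34 per unit; sellers gain £17 per unit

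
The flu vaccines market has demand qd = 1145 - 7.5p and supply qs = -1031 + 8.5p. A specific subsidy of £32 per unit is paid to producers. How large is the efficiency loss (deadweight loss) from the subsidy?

Deadweight loss = £2040

Pre-subsidy: 1145 - 7.5p = -1031 + 8.5p gives p* = 136, q* = 125.
With the subsidy, sellers receive ps = pb + 32 for each unit, where pb is the price buyers pay.
Supply in terms of pb becomes qs = -1031 + 8.5(pb + 32) = -759 + 8.5pb. Setting this equal to demand: 1145 - 7.5pb = -759 + 8.5pb, so pb = 119.
Sellers receive ps = 119 + 32 = 151; q' = 1145 − 7.5·119 = 252.5.
The subsidy expands output by 252.5 − 125 = 127.5 past the efficient level; on those units the gap between marginal cost and willingness to pay runs from 0 up to 32.
DWL = ½ × 32 × 127.5 = 2040.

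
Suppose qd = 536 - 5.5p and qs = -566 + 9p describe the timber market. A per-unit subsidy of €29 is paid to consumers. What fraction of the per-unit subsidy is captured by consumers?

Pre-subsidy: 536 - 5.5p = -566 + 9p gives p* = 76, q* = 118.
With the rebate, buyers effectively pay pb = ps − 29, where ps is the price sellers receive.
Demand in terms of ps becomes qd = 536 − 5.5(ps − 29) = 695.5 - 5.5ps. Setting this equal to supply: 695.5 - 5.5ps = -566 + 9ps, so ps = 87.
Buyers pay pb = 87 − 29 = 58; q' = -566 + 9·87 = 217.
Buyers' price falls by p* − pb = 76 − 58 = 18; sellers' price rises by ps − p* = 87 − 76 = 11.
So consumers capture 18/29 = 18/29 of each unit of subsidy.

Consumer share = 18/29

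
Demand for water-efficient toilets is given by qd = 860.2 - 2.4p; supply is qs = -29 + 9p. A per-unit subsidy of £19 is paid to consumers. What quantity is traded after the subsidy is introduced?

Pre-subsidy: 860.2 - 2.4p = -29 + 9p gives p* = 78, q* = 673.
With the rebate, buyers effectively pay pb = ps − 19, where ps is the price sellers receive.
Demand in terms of ps becomes qd = 860.2 − 2.4(ps − 19) = 905.8 - 2.4ps. Setting this equal to supply: 905.8 - 2.4ps = -29 + 9ps, so ps = 82.
Buyers pay pb = 82 − 19 = 63; q' = -29 + 9·82 = 709.

q' = 709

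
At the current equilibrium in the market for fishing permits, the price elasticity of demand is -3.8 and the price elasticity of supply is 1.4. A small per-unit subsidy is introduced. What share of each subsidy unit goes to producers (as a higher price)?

Producer share = 19/26

For a small subsidy around the equilibrium, the benefit split depends on the relative slopes, which at a point are proportional to the elasticities.
Buyer share = εs/(εs + |εd|) = 1.4/(1.4 + 3.8) = 7/26; seller share = |εd|/(εs + |εd|) = 19/26.
So producers capture 19/26 of the subsidy.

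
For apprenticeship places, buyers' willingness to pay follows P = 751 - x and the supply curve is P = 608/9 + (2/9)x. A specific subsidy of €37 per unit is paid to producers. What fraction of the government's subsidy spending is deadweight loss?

DWL / government spending = 333/12968

Pre-subsidy: 751 - x = 608/9 + (2/9)x gives x* = 6151/11 and P* = 2110/11.
With the subsidy, sellers receive Ps = Pb + 37 for each unit, where Pb is the price buyers pay.
On the curves, Pb = 751 - x and Ps = 608/9 + (2/9)x; the wedge Ps − Pb = 37 gives 608/9 + (2/9)x − (751 - x) = 37, so x' = 6484/11.
Then Pb = 751 − 1·(6484/11) = 1777/11 and Ps = 608/9 + (2/9)·(6484/11) = 2184/11.
ΔCS = ½(6151/11 + 6484/11)(2110/11 − 1777/11) = 4207455/242; ΔPS = ½(6151/11 + 6484/11)(2184/11 − 2110/11) = 467495/121.
Government spending = 37 × 6484/11 = 239908/11.
DWL = ½ × 37 × (6484/11 − 6151/11) = 12321/22; fraction = (12321/22) / (239908/11) = 333/12968.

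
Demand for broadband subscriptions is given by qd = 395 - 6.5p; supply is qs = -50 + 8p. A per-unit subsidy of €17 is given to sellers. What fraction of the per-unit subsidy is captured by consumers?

Consumer share = 16/29

Pre-subsidy: 395 - 6.5p = -50 + 8p gives p* = 890/29, q* = 5670/29.
With the subsidy, sellers receive ps = pb + 17 for each unit, where pb is the price buyers pay.
Supply in terms of pb becomes qs = -50 + 8(pb + 17) = 86 + 8pb. Setting this equal to demand: 395 - 6.5pb = 86 + 8pb, so pb = 618/29.
Sellers receive ps = 618/29 + 17 = 1111/29; q' = 395 − 6.5·(618/29) = 7438/29.
Buyers' price falls by p* − pb = 890/29 − 618/29 = 272/29; sellers' price rises by ps − p* = 1111/29 − 890/29 = 221/29.
So consumers capture (272/29)/17 = 16/29 of each unit of subsidy.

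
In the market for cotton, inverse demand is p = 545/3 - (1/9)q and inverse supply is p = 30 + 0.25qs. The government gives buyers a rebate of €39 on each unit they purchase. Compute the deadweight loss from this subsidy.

Deadweight loss = €2106

Pre-subsidy: 545/3 - (1/9)q = 30 + 0.25q gives q* = 420 and p* = 135.
With the rebate, buyers effectively pay pb = ps − 39, where ps is the price sellers receive.
On the curves, pb = 545/3 - (1/9)q and ps = 30 + 0.25q; the wedge ps − pb = 39 gives 30 + 0.25q − (545/3 - (1/9)q) = 39, so q' = 528.
Then pb = 545/3 − (1/9)·528 = 123 and ps = 30 + 0.25·528 = 162.
The subsidy expands output by 528 − 420 = 108 past the efficient level; on those units the gap between marginal cost and willingness to pay runs from 0 up to 39.
DWL = ½ × 39 × 108 = 2106.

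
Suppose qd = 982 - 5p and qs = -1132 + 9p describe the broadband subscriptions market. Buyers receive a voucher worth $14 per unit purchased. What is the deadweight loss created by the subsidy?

Pre-subsidy: 982 - 5p = -1132 + 9p gives p* = 151, q* = 227.
With the rebate, buyers effectively pay pb = ps − 14, where ps is the price sellers receive.
Demand in terms of ps becomes qd = 982 − 5(ps − 14) = 1052 - 5ps. Setting this equal to supply: 1052 - 5ps = -1132 + 9ps, so ps = 156.
Buyers pay pb = 156 − 14 = 142; q' = -1132 + 9·156 = 272.
The subsidy expands output by 272 − 227 = 45 past the efficient level; on those units the gap between marginal cost and willingness to pay runs from 0 up to 14.
DWL = ½ × 14 × 45 = 315.

Deadweight loss = $315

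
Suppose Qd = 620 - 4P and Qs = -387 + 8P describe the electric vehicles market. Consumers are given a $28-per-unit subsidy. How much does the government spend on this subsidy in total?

Pre-subsidy: 620 - 4P = -387 + 8P gives P* = 1007/12, Q* = 853/3.
With the rebate, buyers effectively pay Pb = Ps − 28, where Ps is the price sellers receive.
Demand in terms of Ps becomes Qd = 620 − 4(Ps − 28) = 732 - 4Ps. Setting this equal to supply: 732 - 4Ps = -387 + 8Ps, so Ps = 93.25.
Buyers pay Pb = 93.25 − 28 = 65.25; Q' = -387 + 8·93.25 = 359.
Government outlay = subsidy × quantity = 28 × 359 = 10052.

Government cost = $10052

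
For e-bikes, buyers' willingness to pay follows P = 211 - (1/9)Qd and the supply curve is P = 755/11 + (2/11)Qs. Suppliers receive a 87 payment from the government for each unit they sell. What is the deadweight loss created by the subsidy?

Pre-subsidy: 211 - (1/9)Q = 755/11 + (2/11)Q gives Q* = 486 and P* = 157.
With the subsidy, sellers receive Ps = Pb + 87 for each unit, where Pb is the price buyers pay.
On the curves, Pb = 211 - (1/9)Q and Ps = 755/11 + (2/11)Q; the wedge Ps − Pb = 87 gives 755/11 + (2/11)Q − (211 - (1/9)Q) = 87, so Q' = 783.
Then Pb = 211 − (1/9)·783 = 124 and Ps = 755/11 + (2/11)·783 = 211.
The subsidy expands output by 783 − 486 = 297 past the efficient level; on those units the gap between marginal cost and willingness to pay runs from 0 up to 87.
DWL = ½ × 87 × 297 = 12919.5.

Deadweight loss = 12919.5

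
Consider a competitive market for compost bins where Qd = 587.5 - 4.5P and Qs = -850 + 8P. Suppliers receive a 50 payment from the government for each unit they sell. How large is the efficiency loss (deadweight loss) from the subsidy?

Deadweight loss = 3600

Pre-subsidy: 587.5 - 4.5P = -850 + 8P gives P* = 115, Q* = 70.
With the subsidy, sellers receive Ps = Pb + 50 for each unit, where Pb is the price buyers pay.
Supply in terms of Pb becomes Qs = -850 + 8(Pb + 50) = -450 + 8Pb. Setting this equal to demand: 587.5 - 4.5Pb = -450 + 8Pb, so Pb = 83.
Sellers receive Ps = 83 + 50 = 133; Q' = 587.5 − 4.5·83 = 214.
The subsidy expands output by 214 − 70 = 144 past the efficient level; on those units the gap between marginal cost and willingness to pay runs from 0 up to 50.
DWL = ½ × 50 × 144 = 3600.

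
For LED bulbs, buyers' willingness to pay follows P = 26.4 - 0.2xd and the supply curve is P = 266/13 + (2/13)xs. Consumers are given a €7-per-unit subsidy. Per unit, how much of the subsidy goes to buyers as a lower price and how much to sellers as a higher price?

Pre-subsidy: 26.4 - 0.2x = 266/13 + (2/13)x gives x* = 386/23 and P* = 530/23.
With the rebate, buyers effectively pay Pb = Ps − 7, where Ps is the price sellers receive.
On the curves, Pb = 26.4 - 0.2x and Ps = 266/13 + (2/13)x; the wedge Ps − Pb = 7 gives 266/13 + (2/13)x − (26.4 - 0.2x) = 7, so x' = 841/23.
Then Pb = 26.4 − 0.2·(841/23) = 439/23 and Ps = 266/13 + (2/13)·(841/23) = 600/23.
Buyers' price falls by P* − Pb = 530/23 − 439/23 = 91/23; sellers' price rises by Ps − P* = 600/23 − 530/23 = 70/23.

Buyers gain 91/23 per unit; sellers gain 70/23 per unit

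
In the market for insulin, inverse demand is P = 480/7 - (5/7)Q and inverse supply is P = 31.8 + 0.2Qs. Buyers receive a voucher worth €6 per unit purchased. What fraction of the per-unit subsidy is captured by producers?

Pre-subsidy: 480/7 - (5/7)Q = 31.8 + 0.2Q gives Q* = 40.21875 and P* = 39.84375.
With the rebate, buyers effectively pay Pb = Ps − 6, where Ps is the price sellers receive.
On the curves, Pb = 480/7 - (5/7)Q and Ps = 31.8 + 0.2Q; the wedge Ps − Pb = 6 gives 31.8 + 0.2Q − (480/7 - (5/7)Q) = 6, so Q' = 46.78125.
Then Pb = 480/7 − (5/7)·46.78125 = 35.15625 and Ps = 31.8 + 0.2·46.78125 = 41.15625.
Buyers' price falls by P* − Pb = 39.84375 − 35.15625 = 4.6875; sellers' price rises by Ps − P* = 41.15625 − 39.84375 = 1.3125.
So producers capture 1.3125/6 = 0.21875 of each unit of subsidy.

Producer share = 0.21875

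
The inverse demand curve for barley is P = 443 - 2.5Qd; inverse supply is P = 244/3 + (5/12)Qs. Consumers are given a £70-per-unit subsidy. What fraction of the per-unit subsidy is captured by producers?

Pre-subsidy: 443 - 2.5Q = 244/3 + (5/12)Q gives Q* = 124 and P* = 133.
With the rebate, buyers effectively pay Pb = Ps − 70, where Ps is the price sellers receive.
On the curves, Pb = 443 - 2.5Q and Ps = 244/3 + (5/12)Q; the wedge Ps − Pb = 70 gives 244/3 + (5/12)Q − (443 - 2.5Q) = 70, so Q' = 148.
Then Pb = 443 − 2.5·148 = 73 and Ps = 244/3 + (5/12)·148 = 143.
Buyers' price falls by P* − Pb = 133 − 73 = 60; sellers' price rises by Ps − P* = 143 − 133 = 10.
So producers capture 10/70 = 1/7 of each unit of subsidy.

Producer share = 1/7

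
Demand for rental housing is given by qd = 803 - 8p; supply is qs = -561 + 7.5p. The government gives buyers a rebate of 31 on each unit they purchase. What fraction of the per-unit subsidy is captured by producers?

Producer share = 16/31

Pre-subsidy: 803 - 8p = -561 + 7.5p gives p* = 88, q* = 99.
With the rebate, buyers effectively pay pb = ps − 31, where ps is the price sellers receive.
Demand in terms of ps becomes qd = 803 − 8(ps − 31) = 1051 - 8ps. Setting this equal to supply: 1051 - 8ps = -561 + 7.5ps, so ps = 104.
Buyers pay pb = 104 − 31 = 73; q' = -561 + 7.5·104 = 219.
Buyers' price falls by p* − pb = 88 − 73 = 15; sellers' price rises by ps − p* = 104 − 88 = 16.
So producers capture 16/31 = 16/31 of each unit of subsidy.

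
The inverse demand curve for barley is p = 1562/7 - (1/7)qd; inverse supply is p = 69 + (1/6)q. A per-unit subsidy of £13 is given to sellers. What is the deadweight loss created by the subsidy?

Deadweight loss = £273

Pre-subsidy: 1562/7 - (1/7)q = 69 + (1/6)q gives q* = 498 and p* = 152.
With the subsidy, sellers receive ps = pb + 13 for each unit, where pb is the price buyers pay.
On the curves, pb = 1562/7 - (1/7)q and ps = 69 + (1/6)q; the wedge ps − pb = 13 gives 69 + (1/6)q − (1562/7 - (1/7)q) = 13, so q' = 540.
Then pb = 1562/7 − (1/7)·540 = 146 and ps = 69 + (1/6)·540 = 159.
The subsidy expands output by 540 − 498 = 42 past the efficient level; on those units the gap between marginal cost and willingness to pay runs from 0 up to 13.
DWL = ½ × 13 × 42 = 273.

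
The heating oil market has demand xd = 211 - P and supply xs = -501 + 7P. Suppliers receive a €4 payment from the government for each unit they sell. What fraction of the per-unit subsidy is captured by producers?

Producer share = 0.125

Pre-subsidy: 211 - P = -501 + 7P gives P* = 89, x* = 122.
With the subsidy, sellers receive Ps = Pb + 4 for each unit, where Pb is the price buyers pay.
Supply in terms of Pb becomes xs = -501 + 7(Pb + 4) = -473 + 7Pb. Setting this equal to demand: 211 - Pb = -473 + 7Pb, so Pb = 85.5.
Sellers receive Ps = 85.5 + 4 = 89.5; x' = 211 − 1·85.5 = 125.5.
Buyers' price falls by P* − Pb = 89 − 85.5 = 3.5; sellers' price rises by Ps − P* = 89.5 − 89 = 0.5.
So producers capture 0.5/4 = 0.125 of each unit of subsidy.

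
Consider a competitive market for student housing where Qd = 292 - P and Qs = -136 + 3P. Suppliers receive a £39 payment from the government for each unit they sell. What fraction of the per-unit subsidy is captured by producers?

Pre-subsidy: 292 - P = -136 + 3P gives P* = 107, Q* = 185.
With the subsidy, sellers receive Ps = Pb + 39 for each unit, where Pb is the price buyers pay.
Supply in terms of Pb becomes Qs = -136 + 3(Pb + 39) = -19 + 3Pb. Setting this equal to demand: 292 - Pb = -19 + 3Pb, so Pb = 77.75.
Sellers receive Ps = 77.75 + 39 = 116.75; Q' = 292 − 1·77.75 = 214.25.
Buyers' price falls by P* − Pb = 107 − 77.75 = 29.25; sellers' price rises by Ps − P* = 116.75 − 107 = 9.75.
So producers capture 9.75/39 = 0.25 of each unit of subsidy.

Producer share = 0.25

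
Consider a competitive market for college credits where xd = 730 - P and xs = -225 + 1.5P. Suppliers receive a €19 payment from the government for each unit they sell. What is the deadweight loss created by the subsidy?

Deadweight loss = €108.3

Pre-subsidy: 730 - P = -225 + 1.5P gives P* = 382, x* = 348.
With the subsidy, sellers receive Ps = Pb + 19 for each unit, where Pb is the price buyers pay.
Supply in terms of Pb becomes xs = -225 + 1.5(Pb + 19) = -196.5 + 1.5Pb. Setting this equal to demand: 730 - Pb = -196.5 + 1.5Pb, so Pb = 370.6.
Sellers receive Ps = 370.6 + 19 = 389.6; x' = 730 − 1·370.6 = 359.4.
The subsidy expands output by 359.4 − 348 = 11.4 past the efficient level; on those units the gap between marginal cost and willingness to pay runs from 0 up to 19.
DWL = ½ × 19 × 11.4 = 108.3.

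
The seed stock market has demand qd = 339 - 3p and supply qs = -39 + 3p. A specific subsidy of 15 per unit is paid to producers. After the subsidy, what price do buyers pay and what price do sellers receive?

Buyers pay 55.5; sellers receive 70.5

Pre-subsidy: 339 - 3p = -39 + 3p gives p* = 63, q* = 150.
With the subsidy, sellers receive ps = pb + 15 for each unit, where pb is the price buyers pay.
Supply in terms of pb becomes qs = -39 + 3(pb + 15) = 6 + 3pb. Setting this equal to demand: 339 - 3pb = 6 + 3pb, so pb = 55.5.
Sellers receive ps = 55.5 + 15 = 70.5; q' = 339 − 3·55.5 = 172.5.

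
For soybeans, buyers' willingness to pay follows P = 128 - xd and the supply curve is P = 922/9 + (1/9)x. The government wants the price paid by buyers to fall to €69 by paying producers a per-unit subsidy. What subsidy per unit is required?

Required subsidy s = €40 per unit

At a buyer price of 69, quantity demanded is 128 − 1·69 = 59.
Sellers supply 59 only when they receive Ps = 922/9 + (1/9)·59 = 109.
s = Ps − Pb = 109 − 69 = 40.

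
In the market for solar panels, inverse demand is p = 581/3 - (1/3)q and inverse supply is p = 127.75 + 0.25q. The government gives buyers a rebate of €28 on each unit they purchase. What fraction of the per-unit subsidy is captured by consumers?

Consumer share = 4/7

Pre-subsidy: 581/3 - (1/3)q = 127.75 + 0.25q gives q* = 113 and p* = 156.
With the rebate, buyers effectively pay pb = ps − 28, where ps is the price sellers receive.
On the curves, pb = 581/3 - (1/3)q and ps = 127.75 + 0.25q; the wedge ps − pb = 28 gives 127.75 + 0.25q − (581/3 - (1/3)q) = 28, so q' = 161.
Then pb = 581/3 − (1/3)·161 = 140 and ps = 127.75 + 0.25·161 = 168.
Buyers' price falls by p* − pb = 156 − 140 = 16; sellers' price rises by ps − p* = 168 − 156 = 12.
So consumers capture 16/28 = 4/7 of each unit of subsidy.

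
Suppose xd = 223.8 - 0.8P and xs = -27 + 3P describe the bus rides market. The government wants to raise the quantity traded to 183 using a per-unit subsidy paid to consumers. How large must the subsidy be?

At x = 183, invert demand for the buyer price: Pb = (223.8 − 183)/0.8 = 51; invert supply for the seller price: Ps = (183 − (-27))/3 = 70.
The subsidy must fill the gap: s = Ps − Pb = 70 − 51 = 19.

Required subsidy s = 19 per unit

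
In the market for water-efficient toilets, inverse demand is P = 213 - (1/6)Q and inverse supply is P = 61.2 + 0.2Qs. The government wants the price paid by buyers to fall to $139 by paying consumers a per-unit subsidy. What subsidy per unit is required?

At a buyer price of 139, quantity demanded is 1278 − 6·139 = 444.
Sellers supply 444 only when they receive Ps = 61.2 + 0.2·444 = 150.
s = Ps − Pb = 150 − 139 = 11.

Required subsidy s = $11 per unit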